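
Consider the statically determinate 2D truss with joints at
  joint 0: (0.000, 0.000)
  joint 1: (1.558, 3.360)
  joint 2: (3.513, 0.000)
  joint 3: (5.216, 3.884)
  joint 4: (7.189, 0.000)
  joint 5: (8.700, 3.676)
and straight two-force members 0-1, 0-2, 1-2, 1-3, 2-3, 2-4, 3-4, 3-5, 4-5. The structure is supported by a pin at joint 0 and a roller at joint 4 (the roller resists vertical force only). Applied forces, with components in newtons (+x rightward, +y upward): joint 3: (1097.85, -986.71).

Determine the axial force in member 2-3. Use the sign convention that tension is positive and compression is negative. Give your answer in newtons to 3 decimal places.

N=6 nodes, M=9 members, R=3 reactions → 2N=12, M+R=12
member 0 (0-1): L=3.7036, (cx,cy)=(0.4207,0.9072)
member 1 (0-2): L=3.5130, (cx,cy)=(1.0000,0.0000)
member 2 (1-2): L=3.8874, (cx,cy)=(0.5029,-0.8643)
member 3 (1-3): L=3.6953, (cx,cy)=(0.9899,0.1418)
member 4 (2-3): L=4.2410, (cx,cy)=(0.4016,0.9158)
member 5 (2-4): L=3.6760, (cx,cy)=(1.0000,0.0000)
member 6 (3-4): L=4.3564, (cx,cy)=(0.4529,-0.8916)
member 7 (3-5): L=3.4902, (cx,cy)=(0.9982,-0.0596)
member 8 (4-5): L=3.9744, (cx,cy)=(0.3802,0.9249)
solve A·x = −loads:
  F[0-1] = +355.3023 N (tension)
  F[0-2] = +948.3861 N (tension)
  F[1-2] = -321.3712 N (compression)
  F[1-3] = +314.2606 N (tension)
  F[2-3] = +303.3016 N (tension)
  F[2-4] = +664.9709 N (tension)
  F[3-4] = -1468.2597 N (compression)
  F[3-5] = -0.0000 N (compression)
  F[4-5] = +0.0000 N (tension)
  Rx@0 = -1097.8500 N
  Ry@0 = -322.3356 N
  Ry@4 = +1309.0456 N

303.302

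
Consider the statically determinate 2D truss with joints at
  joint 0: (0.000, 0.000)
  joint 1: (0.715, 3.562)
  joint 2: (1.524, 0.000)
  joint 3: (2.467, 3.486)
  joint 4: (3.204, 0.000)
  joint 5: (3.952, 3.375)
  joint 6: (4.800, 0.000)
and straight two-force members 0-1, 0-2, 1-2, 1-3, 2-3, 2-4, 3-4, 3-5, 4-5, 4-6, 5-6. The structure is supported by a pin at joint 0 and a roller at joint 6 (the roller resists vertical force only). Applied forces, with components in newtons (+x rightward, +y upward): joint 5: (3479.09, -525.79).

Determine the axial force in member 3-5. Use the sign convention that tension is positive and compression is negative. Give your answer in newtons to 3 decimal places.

N=7 nodes, M=11 members, R=3 reactions → 2N=14, M+R=14
member 0 (0-1): L=3.6331, (cx,cy)=(0.1968,0.9804)
member 1 (0-2): L=1.5240, (cx,cy)=(1.0000,0.0000)
member 2 (1-2): L=3.6527, (cx,cy)=(0.2215,-0.9752)
member 3 (1-3): L=1.7536, (cx,cy)=(0.9991,-0.0433)
member 4 (2-3): L=3.6113, (cx,cy)=(0.2611,0.9653)
member 5 (2-4): L=1.6800, (cx,cy)=(1.0000,0.0000)
member 6 (3-4): L=3.5631, (cx,cy)=(0.2068,-0.9784)
member 7 (3-5): L=1.4891, (cx,cy)=(0.9972,-0.0745)
member 8 (4-5): L=3.4569, (cx,cy)=(0.2164,0.9763)
member 9 (4-6): L=1.5960, (cx,cy)=(1.0000,0.0000)
member 10 (5-6): L=3.4799, (cx,cy)=(0.2437,-0.9699)
solve A·x = −loads:
  F[0-1] = +2400.2885 N (tension)
  F[0-2] = +3006.7031 N (tension)
  F[1-2] = -2458.5145 N (compression)
  F[1-3] = +1017.8528 N (tension)
  F[2-3] = +2483.6271 N (tension)
  F[2-4] = +1813.6558 N (tension)
  F[3-4] = -2573.2684 N (compression)
  F[3-5] = +2203.8327 N (tension)
  F[4-5] = +2578.7094 N (tension)
  F[4-6] = +723.4095 N (tension)
  F[5-6] = -2968.6265 N (compression)
  Rx@0 = -3479.0900 N
  Ry@0 = -2353.3456 N
  Ry@6 = +2879.1356 N

2203.833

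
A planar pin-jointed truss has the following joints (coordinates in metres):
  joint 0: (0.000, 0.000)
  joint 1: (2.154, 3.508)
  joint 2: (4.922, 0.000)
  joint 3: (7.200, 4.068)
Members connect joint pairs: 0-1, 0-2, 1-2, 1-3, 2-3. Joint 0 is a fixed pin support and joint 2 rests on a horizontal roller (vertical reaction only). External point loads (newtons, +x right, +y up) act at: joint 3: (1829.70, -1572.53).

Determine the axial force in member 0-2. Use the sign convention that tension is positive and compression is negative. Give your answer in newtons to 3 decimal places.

454.263

N=4 nodes, M=5 members, R=3 reactions → 2N=8, M+R=8
member 0 (0-1): L=4.1165, (cx,cy)=(0.5233,0.8522)
member 1 (0-2): L=4.9220, (cx,cy)=(1.0000,0.0000)
member 2 (1-2): L=4.4685, (cx,cy)=(0.6194,-0.7850)
member 3 (1-3): L=5.0770, (cx,cy)=(0.9939,0.1103)
member 4 (2-3): L=4.6624, (cx,cy)=(0.4886,0.8725)
solve A·x = −loads:
  F[0-1] = +2628.6068 N (tension)
  F[0-2] = +454.2635 N (tension)
  F[1-2] = -2444.8556 N (compression)
  F[1-3] = +2907.6225 N (tension)
  F[2-3] = -2169.8763 N (compression)
  Rx@0 = -1829.7000 N
  Ry@0 = -2240.0331 N
  Ry@2 = +3812.5631 N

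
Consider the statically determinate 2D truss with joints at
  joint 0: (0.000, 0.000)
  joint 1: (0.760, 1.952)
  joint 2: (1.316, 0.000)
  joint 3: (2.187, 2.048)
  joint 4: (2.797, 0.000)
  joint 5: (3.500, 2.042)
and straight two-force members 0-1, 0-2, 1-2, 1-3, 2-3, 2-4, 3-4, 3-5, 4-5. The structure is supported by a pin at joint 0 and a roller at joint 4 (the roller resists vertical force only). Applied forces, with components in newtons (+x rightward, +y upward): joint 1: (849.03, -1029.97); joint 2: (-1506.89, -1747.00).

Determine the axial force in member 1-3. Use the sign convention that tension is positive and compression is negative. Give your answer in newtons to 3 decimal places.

-1264.210

N=6 nodes, M=9 members, R=3 reactions → 2N=12, M+R=12
member 0 (0-1): L=2.0947, (cx,cy)=(0.3628,0.9319)
member 1 (0-2): L=1.3160, (cx,cy)=(1.0000,0.0000)
member 2 (1-2): L=2.0296, (cx,cy)=(0.2739,-0.9617)
member 3 (1-3): L=1.4302, (cx,cy)=(0.9977,0.0671)
member 4 (2-3): L=2.2255, (cx,cy)=(0.3914,0.9202)
member 5 (2-4): L=1.4810, (cx,cy)=(1.0000,0.0000)
member 6 (3-4): L=2.1369, (cx,cy)=(0.2855,-0.9584)
member 7 (3-5): L=1.3130, (cx,cy)=(1.0000,-0.0046)
member 8 (4-5): L=2.1596, (cx,cy)=(0.3255,0.9455)
solve A·x = −loads:
  F[0-1] = -1161.7675 N (compression)
  F[0-2] = -236.3535 N (compression)
  F[1-2] = -33.5021 N (compression)
  F[1-3] = -1264.2100 N (compression)
  F[2-3] = +1933.4439 N (tension)
  F[2-4] = +504.6689 N (tension)
  F[3-4] = -1767.9252 N (compression)
  F[3-5] = +0.0000 N (tension)
  F[4-5] = -0.0000 N (compression)
  Rx@0 = +657.8600 N
  Ry@0 = +1082.6061 N
  Ry@4 = +1694.3639 N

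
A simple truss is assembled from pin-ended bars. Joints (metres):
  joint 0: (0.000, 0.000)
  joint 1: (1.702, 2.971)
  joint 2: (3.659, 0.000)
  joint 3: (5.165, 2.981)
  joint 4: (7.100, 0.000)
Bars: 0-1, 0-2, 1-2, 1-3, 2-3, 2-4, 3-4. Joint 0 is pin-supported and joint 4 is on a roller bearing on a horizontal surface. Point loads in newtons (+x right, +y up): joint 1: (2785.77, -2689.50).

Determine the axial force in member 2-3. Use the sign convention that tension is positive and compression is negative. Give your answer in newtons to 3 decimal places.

N=5 nodes, M=7 members, R=3 reactions → 2N=10, M+R=10
member 0 (0-1): L=3.4240, (cx,cy)=(0.4971,0.8677)
member 1 (0-2): L=3.6590, (cx,cy)=(1.0000,0.0000)
member 2 (1-2): L=3.5576, (cx,cy)=(0.5501,-0.8351)
member 3 (1-3): L=3.4630, (cx,cy)=(1.0000,0.0029)
member 4 (2-3): L=3.3398, (cx,cy)=(0.4509,0.8926)
member 5 (2-4): L=3.4410, (cx,cy)=(1.0000,0.0000)
member 6 (3-4): L=3.5540, (cx,cy)=(0.5445,-0.8388)
solve A·x = −loads:
  F[0-1] = -1013.0998 N (compression)
  F[0-2] = +3289.3639 N (tension)
  F[1-2] = -2175.1361 N (compression)
  F[1-3] = -2092.8603 N (compression)
  F[2-3] = +2035.1203 N (tension)
  F[2-4] = +1175.1700 N (tension)
  F[3-4] = -2158.3977 N (compression)
  Rx@0 = -2785.7700 N
  Ry@0 = +879.0702 N
  Ry@4 = +1810.4298 N

2035.120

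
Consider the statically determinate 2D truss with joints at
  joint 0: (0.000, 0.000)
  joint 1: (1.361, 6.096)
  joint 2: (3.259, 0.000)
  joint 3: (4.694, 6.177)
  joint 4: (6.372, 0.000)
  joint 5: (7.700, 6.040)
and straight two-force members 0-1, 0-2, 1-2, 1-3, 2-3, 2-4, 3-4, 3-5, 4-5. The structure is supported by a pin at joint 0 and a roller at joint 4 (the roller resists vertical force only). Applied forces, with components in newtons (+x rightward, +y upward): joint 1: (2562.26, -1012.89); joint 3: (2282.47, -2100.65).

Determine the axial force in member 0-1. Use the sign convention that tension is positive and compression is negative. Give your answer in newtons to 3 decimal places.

N=6 nodes, M=9 members, R=3 reactions → 2N=12, M+R=12
member 0 (0-1): L=6.2461, (cx,cy)=(0.2179,0.9760)
member 1 (0-2): L=3.2590, (cx,cy)=(1.0000,0.0000)
member 2 (1-2): L=6.3846, (cx,cy)=(0.2973,-0.9548)
member 3 (1-3): L=3.3340, (cx,cy)=(0.9997,0.0243)
member 4 (2-3): L=6.3415, (cx,cy)=(0.2263,0.9741)
member 5 (2-4): L=3.1130, (cx,cy)=(1.0000,0.0000)
member 6 (3-4): L=6.4009, (cx,cy)=(0.2622,-0.9650)
member 7 (3-5): L=3.0091, (cx,cy)=(0.9990,-0.0455)
member 8 (4-5): L=6.1843, (cx,cy)=(0.2147,0.9767)
solve A·x = −loads:
  F[0-1] = +3395.7607 N (tension)
  F[0-2] = +4104.8053 N (tension)
  F[1-2] = -4543.9406 N (compression)
  F[1-3] = -471.6700 N (compression)
  F[2-3] = +4454.0517 N (tension)
  F[2-4] = +1746.1053 N (tension)
  F[3-4] = -6660.6531 N (compression)
  F[3-5] = -0.0000 N (compression)
  F[4-5] = +0.0000 N (tension)
  Rx@0 = -4844.7300 N
  Ry@0 = -3314.1669 N
  Ry@4 = +6427.7069 N

3395.761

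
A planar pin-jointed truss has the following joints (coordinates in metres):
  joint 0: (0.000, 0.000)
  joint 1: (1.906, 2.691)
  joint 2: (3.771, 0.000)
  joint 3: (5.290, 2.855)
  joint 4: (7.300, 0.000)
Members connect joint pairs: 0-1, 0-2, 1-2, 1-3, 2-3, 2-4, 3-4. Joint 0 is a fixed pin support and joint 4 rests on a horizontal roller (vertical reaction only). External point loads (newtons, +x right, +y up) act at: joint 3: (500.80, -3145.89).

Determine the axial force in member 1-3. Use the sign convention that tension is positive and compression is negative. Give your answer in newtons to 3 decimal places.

N=5 nodes, M=7 members, R=3 reactions → 2N=10, M+R=10
member 0 (0-1): L=3.2976, (cx,cy)=(0.5780,0.8160)
member 1 (0-2): L=3.7710, (cx,cy)=(1.0000,0.0000)
member 2 (1-2): L=3.2741, (cx,cy)=(0.5696,-0.8219)
member 3 (1-3): L=3.3880, (cx,cy)=(0.9988,0.0484)
member 4 (2-3): L=3.2339, (cx,cy)=(0.4697,0.8828)
member 5 (2-4): L=3.5290, (cx,cy)=(1.0000,0.0000)
member 6 (3-4): L=3.4916, (cx,cy)=(0.5757,-0.8177)
solve A·x = −loads:
  F[0-1] = -821.4479 N (compression)
  F[0-2] = +975.5904 N (tension)
  F[1-2] = +761.9979 N (tension)
  F[1-3] = -909.9085 N (compression)
  F[2-3] = -709.4180 N (compression)
  F[2-4] = +1742.8592 N (tension)
  F[3-4] = -3027.5278 N (compression)
  Rx@0 = -500.8000 N
  Ry@0 = +670.3363 N
  Ry@4 = +2475.5537 N

-909.908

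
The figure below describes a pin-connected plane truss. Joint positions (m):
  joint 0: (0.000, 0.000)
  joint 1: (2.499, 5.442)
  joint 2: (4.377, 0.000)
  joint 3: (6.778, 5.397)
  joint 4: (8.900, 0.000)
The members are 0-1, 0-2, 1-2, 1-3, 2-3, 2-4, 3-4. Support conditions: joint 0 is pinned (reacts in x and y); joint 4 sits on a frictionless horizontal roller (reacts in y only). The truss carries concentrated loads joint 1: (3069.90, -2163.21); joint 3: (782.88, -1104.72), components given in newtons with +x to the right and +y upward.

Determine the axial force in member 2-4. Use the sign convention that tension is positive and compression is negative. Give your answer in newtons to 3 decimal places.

N=5 nodes, M=7 members, R=3 reactions → 2N=10, M+R=10
member 0 (0-1): L=5.9884, (cx,cy)=(0.4173,0.9088)
member 1 (0-2): L=4.3770, (cx,cy)=(1.0000,0.0000)
member 2 (1-2): L=5.7569, (cx,cy)=(0.3262,-0.9453)
member 3 (1-3): L=4.2792, (cx,cy)=(0.9999,-0.0105)
member 4 (2-3): L=5.9070, (cx,cy)=(0.4065,0.9137)
member 5 (2-4): L=4.5230, (cx,cy)=(1.0000,0.0000)
member 6 (3-4): L=5.7992, (cx,cy)=(0.3659,-0.9306)
solve A·x = −loads:
  F[0-1] = +586.1369 N (tension)
  F[0-2] = +3608.1791 N (tension)
  F[1-2] = -2830.7227 N (compression)
  F[1-3] = -1901.9786 N (compression)
  F[2-3] = +2928.7207 N (tension)
  F[2-4] = +1494.3214 N (tension)
  F[3-4] = -4083.8074 N (compression)
  Rx@0 = -3852.7800 N
  Ry@0 = -532.6602 N
  Ry@4 = +3800.5902 N

1494.321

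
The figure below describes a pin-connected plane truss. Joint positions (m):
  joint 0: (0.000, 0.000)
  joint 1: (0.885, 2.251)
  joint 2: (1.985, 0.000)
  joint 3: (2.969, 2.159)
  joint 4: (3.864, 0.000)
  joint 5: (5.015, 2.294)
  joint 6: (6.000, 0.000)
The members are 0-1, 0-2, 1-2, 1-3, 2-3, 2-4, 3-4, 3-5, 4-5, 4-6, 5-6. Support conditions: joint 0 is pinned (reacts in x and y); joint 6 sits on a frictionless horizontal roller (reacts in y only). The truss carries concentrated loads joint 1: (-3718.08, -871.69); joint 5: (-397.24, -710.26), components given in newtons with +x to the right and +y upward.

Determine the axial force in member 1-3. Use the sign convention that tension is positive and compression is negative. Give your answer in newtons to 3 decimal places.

N=7 nodes, M=11 members, R=3 reactions → 2N=14, M+R=14
member 0 (0-1): L=2.4187, (cx,cy)=(0.3659,0.9307)
member 1 (0-2): L=1.9850, (cx,cy)=(1.0000,0.0000)
member 2 (1-2): L=2.5054, (cx,cy)=(0.4391,-0.8985)
member 3 (1-3): L=2.0860, (cx,cy)=(0.9990,-0.0441)
member 4 (2-3): L=2.3727, (cx,cy)=(0.4147,0.9099)
member 5 (2-4): L=1.8790, (cx,cy)=(1.0000,0.0000)
member 6 (3-4): L=2.3372, (cx,cy)=(0.3829,-0.9238)
member 7 (3-5): L=2.0504, (cx,cy)=(0.9978,0.0658)
member 8 (4-5): L=2.5666, (cx,cy)=(0.4485,0.8938)
member 9 (4-6): L=2.1360, (cx,cy)=(1.0000,0.0000)
member 10 (5-6): L=2.4965, (cx,cy)=(0.3945,-0.9189)
solve A·x = −loads:
  F[0-1] = -2585.8046 N (compression)
  F[0-2] = -3169.1860 N (compression)
  F[1-2] = +1606.7209 N (tension)
  F[1-3] = +2068.5237 N (tension)
  F[2-3] = -1586.4395 N (compression)
  F[2-4] = -1805.8170 N (compression)
  F[3-4] = +1715.1513 N (tension)
  F[3-5] = +753.4052 N (tension)
  F[4-5] = -1772.6594 N (compression)
  F[4-6] = -354.0437 N (compression)
  F[5-6] = +897.3409 N (tension)
  Rx@0 = +4115.3200 N
  Ry@0 = +2406.4945 N
  Ry@6 = -824.5445 N

2068.524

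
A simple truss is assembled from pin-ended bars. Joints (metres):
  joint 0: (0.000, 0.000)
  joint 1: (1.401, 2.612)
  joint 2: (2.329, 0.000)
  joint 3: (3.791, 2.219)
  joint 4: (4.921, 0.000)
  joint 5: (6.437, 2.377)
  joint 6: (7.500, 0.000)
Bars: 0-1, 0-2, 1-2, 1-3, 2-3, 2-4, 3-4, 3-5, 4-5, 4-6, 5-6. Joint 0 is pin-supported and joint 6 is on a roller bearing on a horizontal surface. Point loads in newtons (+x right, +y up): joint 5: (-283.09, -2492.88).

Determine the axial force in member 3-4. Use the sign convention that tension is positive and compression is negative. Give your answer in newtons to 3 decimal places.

N=7 nodes, M=11 members, R=3 reactions → 2N=14, M+R=14
member 0 (0-1): L=2.9640, (cx,cy)=(0.4727,0.8812)
member 1 (0-2): L=2.3290, (cx,cy)=(1.0000,0.0000)
member 2 (1-2): L=2.7720, (cx,cy)=(0.3348,-0.9423)
member 3 (1-3): L=2.4221, (cx,cy)=(0.9867,-0.1623)
member 4 (2-3): L=2.6573, (cx,cy)=(0.5502,0.8350)
member 5 (2-4): L=2.5920, (cx,cy)=(1.0000,0.0000)
member 6 (3-4): L=2.4902, (cx,cy)=(0.4538,-0.8911)
member 7 (3-5): L=2.6507, (cx,cy)=(0.9982,0.0596)
member 8 (4-5): L=2.8193, (cx,cy)=(0.5377,0.8431)
member 9 (4-6): L=2.5790, (cx,cy)=(1.0000,0.0000)
member 10 (5-6): L=2.6039, (cx,cy)=(0.4082,-0.9129)
solve A·x = −loads:
  F[0-1] = -502.7521 N (compression)
  F[0-2] = -45.4538 N (compression)
  F[1-2] = +543.3902 N (tension)
  F[1-3] = -425.1877 N (compression)
  F[2-3] = -613.1789 N (compression)
  F[2-4] = +473.8199 N (tension)
  F[3-4] = +433.2876 N (tension)
  F[3-5] = -955.2288 N (compression)
  F[4-5] = -457.9498 N (compression)
  F[4-6] = +916.6911 N (tension)
  F[5-6] = -2245.4725 N (compression)
  Rx@0 = +283.0900 N
  Ry@0 = +443.0448 N
  Ry@6 = +2049.8352 N

433.288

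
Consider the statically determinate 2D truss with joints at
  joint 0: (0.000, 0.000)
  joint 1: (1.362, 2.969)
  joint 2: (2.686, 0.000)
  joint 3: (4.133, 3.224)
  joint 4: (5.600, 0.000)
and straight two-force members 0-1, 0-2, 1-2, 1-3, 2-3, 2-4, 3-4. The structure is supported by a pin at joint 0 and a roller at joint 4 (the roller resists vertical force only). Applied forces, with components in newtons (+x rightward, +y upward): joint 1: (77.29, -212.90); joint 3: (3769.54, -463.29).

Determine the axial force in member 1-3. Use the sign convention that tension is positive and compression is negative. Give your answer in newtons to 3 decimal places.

1700.160

N=5 nodes, M=7 members, R=3 reactions → 2N=10, M+R=10
member 0 (0-1): L=3.2665, (cx,cy)=(0.4170,0.9089)
member 1 (0-2): L=2.6860, (cx,cy)=(1.0000,0.0000)
member 2 (1-2): L=3.2508, (cx,cy)=(0.4073,-0.9133)
member 3 (1-3): L=2.7827, (cx,cy)=(0.9958,0.0916)
member 4 (2-3): L=3.5338, (cx,cy)=(0.4095,0.9123)
member 5 (2-4): L=2.9140, (cx,cy)=(1.0000,0.0000)
member 6 (3-4): L=3.5421, (cx,cy)=(0.4142,-0.9102)
solve A·x = −loads:
  F[0-1] = +2121.9255 N (tension)
  F[0-2] = +2962.0711 N (tension)
  F[1-2] = -2174.2744 N (compression)
  F[1-3] = +1700.1604 N (tension)
  F[2-3] = +2176.6098 N (tension)
  F[2-4] = +1185.2761 N (tension)
  F[3-4] = -2861.8486 N (compression)
  Rx@0 = -3846.8300 N
  Ry@0 = -1928.6704 N
  Ry@4 = +2604.8604 N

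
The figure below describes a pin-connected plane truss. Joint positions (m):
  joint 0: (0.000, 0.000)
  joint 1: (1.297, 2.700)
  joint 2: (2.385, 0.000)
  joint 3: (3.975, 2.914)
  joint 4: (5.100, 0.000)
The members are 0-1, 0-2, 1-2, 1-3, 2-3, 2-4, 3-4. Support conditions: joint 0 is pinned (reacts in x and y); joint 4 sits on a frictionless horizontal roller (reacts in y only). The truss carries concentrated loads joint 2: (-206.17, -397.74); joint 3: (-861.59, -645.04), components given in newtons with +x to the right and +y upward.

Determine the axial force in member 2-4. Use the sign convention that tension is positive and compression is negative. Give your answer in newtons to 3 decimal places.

N=5 nodes, M=7 members, R=3 reactions → 2N=10, M+R=10
member 0 (0-1): L=2.9954, (cx,cy)=(0.4330,0.9014)
member 1 (0-2): L=2.3850, (cx,cy)=(1.0000,0.0000)
member 2 (1-2): L=2.9110, (cx,cy)=(0.3738,-0.9275)
member 3 (1-3): L=2.6865, (cx,cy)=(0.9968,0.0797)
member 4 (2-3): L=3.3196, (cx,cy)=(0.4790,0.8778)
member 5 (2-4): L=2.7150, (cx,cy)=(1.0000,0.0000)
member 6 (3-4): L=3.1236, (cx,cy)=(0.3602,-0.9329)
solve A·x = −loads:
  F[0-1] = -938.8972 N (compression)
  F[0-2] = -661.2153 N (compression)
  F[1-2] = +850.0458 N (tension)
  F[1-3] = -726.5654 N (compression)
  F[2-3] = -445.0760 N (compression)
  F[2-4] = +75.8486 N (tension)
  F[3-4] = -210.5978 N (compression)
  Rx@0 = +1067.7600 N
  Ry@0 = +846.3152 N
  Ry@4 = +196.4648 N

75.849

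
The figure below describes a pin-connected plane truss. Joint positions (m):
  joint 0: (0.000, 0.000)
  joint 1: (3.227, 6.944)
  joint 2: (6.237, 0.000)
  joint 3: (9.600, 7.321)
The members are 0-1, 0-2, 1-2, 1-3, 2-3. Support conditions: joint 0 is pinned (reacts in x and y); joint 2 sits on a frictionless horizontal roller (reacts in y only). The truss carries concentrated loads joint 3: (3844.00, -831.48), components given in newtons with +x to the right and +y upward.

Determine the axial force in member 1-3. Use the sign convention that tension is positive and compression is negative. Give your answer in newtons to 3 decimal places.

N=4 nodes, M=5 members, R=3 reactions → 2N=8, M+R=8
member 0 (0-1): L=7.6572, (cx,cy)=(0.4214,0.9069)
member 1 (0-2): L=6.2370, (cx,cy)=(1.0000,0.0000)
member 2 (1-2): L=7.5683, (cx,cy)=(0.3977,-0.9175)
member 3 (1-3): L=6.3841, (cx,cy)=(0.9983,0.0591)
member 4 (2-3): L=8.0565, (cx,cy)=(0.4174,0.9087)
solve A·x = −loads:
  F[0-1] = +5469.8987 N (tension)
  F[0-2] = +1538.8010 N (tension)
  F[1-2] = -5126.3229 N (compression)
  F[1-3] = +4351.5894 N (tension)
  F[2-3] = -1197.7998 N (compression)
  Rx@0 = -3844.0000 N
  Ry@0 = -4960.4283 N
  Ry@2 = +5791.9083 N

4351.589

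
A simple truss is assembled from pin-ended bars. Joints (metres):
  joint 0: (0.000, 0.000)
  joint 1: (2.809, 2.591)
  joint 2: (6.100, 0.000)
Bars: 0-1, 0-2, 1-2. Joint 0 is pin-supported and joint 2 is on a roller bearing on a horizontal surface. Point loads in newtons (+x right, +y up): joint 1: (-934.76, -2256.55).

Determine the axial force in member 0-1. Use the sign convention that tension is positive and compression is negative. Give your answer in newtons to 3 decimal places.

-2381.195

N=3 nodes, M=3 members, R=3 reactions → 2N=6, M+R=6
member 0 (0-1): L=3.8215, (cx,cy)=(0.7351,0.6780)
member 1 (0-2): L=6.1000, (cx,cy)=(1.0000,0.0000)
member 2 (1-2): L=4.1886, (cx,cy)=(0.7857,-0.6186)
solve A·x = −loads:
  F[0-1] = -2381.1954 N (compression)
  F[0-2] = +815.5477 N (tension)
  F[1-2] = -1037.9712 N (compression)
  Rx@0 = +934.7600 N
  Ry@0 = +1614.4704 N
  Ry@2 = +642.0796 N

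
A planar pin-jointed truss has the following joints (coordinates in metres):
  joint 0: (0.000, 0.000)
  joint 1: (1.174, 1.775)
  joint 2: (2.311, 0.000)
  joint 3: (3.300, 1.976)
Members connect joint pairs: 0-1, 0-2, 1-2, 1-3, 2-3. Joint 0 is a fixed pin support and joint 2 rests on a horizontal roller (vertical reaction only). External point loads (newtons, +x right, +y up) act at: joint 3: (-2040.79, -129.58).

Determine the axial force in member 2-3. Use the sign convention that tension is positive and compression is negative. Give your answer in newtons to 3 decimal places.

74.377

N=4 nodes, M=5 members, R=3 reactions → 2N=8, M+R=8
member 0 (0-1): L=2.1281, (cx,cy)=(0.5517,0.8341)
member 1 (0-2): L=2.3110, (cx,cy)=(1.0000,0.0000)
member 2 (1-2): L=2.1079, (cx,cy)=(0.5394,-0.8421)
member 3 (1-3): L=2.1355, (cx,cy)=(0.9956,0.0941)
member 4 (2-3): L=2.2097, (cx,cy)=(0.4476,0.8942)
solve A·x = −loads:
  F[0-1] = -2025.6181 N (compression)
  F[0-2] = -923.3370 N (compression)
  F[1-2] = +1773.5329 N (tension)
  F[1-3] = -2083.3282 N (compression)
  F[2-3] = +74.3769 N (tension)
  Rx@0 = +2040.7900 N
  Ry@0 = +1689.5052 N
  Ry@2 = -1559.9252 N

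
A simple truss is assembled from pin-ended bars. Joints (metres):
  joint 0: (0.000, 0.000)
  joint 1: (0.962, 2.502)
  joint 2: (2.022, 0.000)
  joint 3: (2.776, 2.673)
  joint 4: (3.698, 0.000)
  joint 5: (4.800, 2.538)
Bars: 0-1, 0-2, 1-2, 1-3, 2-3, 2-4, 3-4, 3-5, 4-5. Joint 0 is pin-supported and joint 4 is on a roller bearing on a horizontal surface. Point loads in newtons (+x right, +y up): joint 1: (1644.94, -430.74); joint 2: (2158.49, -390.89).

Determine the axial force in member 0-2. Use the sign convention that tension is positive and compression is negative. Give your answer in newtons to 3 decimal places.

3566.163

N=6 nodes, M=9 members, R=3 reactions → 2N=12, M+R=12
member 0 (0-1): L=2.6806, (cx,cy)=(0.3589,0.9334)
member 1 (0-2): L=2.0220, (cx,cy)=(1.0000,0.0000)
member 2 (1-2): L=2.7173, (cx,cy)=(0.3901,-0.9208)
member 3 (1-3): L=1.8220, (cx,cy)=(0.9956,0.0939)
member 4 (2-3): L=2.7773, (cx,cy)=(0.2715,0.9624)
member 5 (2-4): L=1.6760, (cx,cy)=(1.0000,0.0000)
member 6 (3-4): L=2.8275, (cx,cy)=(0.3261,-0.9453)
member 7 (3-5): L=2.0285, (cx,cy)=(0.9978,-0.0666)
member 8 (4-5): L=2.7669, (cx,cy)=(0.3983,0.9173)
solve A·x = −loads:
  F[0-1] = +661.1333 N (tension)
  F[0-2] = +3566.1631 N (tension)
  F[1-2] = -1232.8667 N (compression)
  F[1-3] = -930.8450 N (compression)
  F[2-3] = +1585.6343 N (tension)
  F[2-4] = +496.2593 N (tension)
  F[3-4] = -1521.9041 N (compression)
  F[3-5] = -0.0000 N (tension)
  F[4-5] = +0.0000 N (tension)
  Rx@0 = -3803.4300 N
  Ry@0 = -617.0913 N
  Ry@4 = +1438.7213 N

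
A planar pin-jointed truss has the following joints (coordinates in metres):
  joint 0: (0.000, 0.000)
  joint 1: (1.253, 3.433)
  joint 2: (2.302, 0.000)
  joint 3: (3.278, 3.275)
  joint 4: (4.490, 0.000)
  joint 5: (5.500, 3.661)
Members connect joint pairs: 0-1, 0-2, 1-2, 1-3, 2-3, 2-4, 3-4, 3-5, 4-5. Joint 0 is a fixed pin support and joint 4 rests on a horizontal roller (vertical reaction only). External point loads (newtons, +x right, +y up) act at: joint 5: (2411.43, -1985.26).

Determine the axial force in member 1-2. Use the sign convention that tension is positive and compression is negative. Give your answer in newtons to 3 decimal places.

N=6 nodes, M=9 members, R=3 reactions → 2N=12, M+R=12
member 0 (0-1): L=3.6545, (cx,cy)=(0.3429,0.9394)
member 1 (0-2): L=2.3020, (cx,cy)=(1.0000,0.0000)
member 2 (1-2): L=3.5897, (cx,cy)=(0.2922,-0.9563)
member 3 (1-3): L=2.0312, (cx,cy)=(0.9970,-0.0778)
member 4 (2-3): L=3.4173, (cx,cy)=(0.2856,0.9583)
member 5 (2-4): L=2.1880, (cx,cy)=(1.0000,0.0000)
member 6 (3-4): L=3.4921, (cx,cy)=(0.3471,-0.9378)
member 7 (3-5): L=2.2553, (cx,cy)=(0.9852,0.1712)
member 8 (4-5): L=3.7978, (cx,cy)=(0.2659,0.9640)
solve A·x = −loads:
  F[0-1] = +2568.4611 N (tension)
  F[0-2] = +1530.7989 N (tension)
  F[1-2] = -2658.1214 N (compression)
  F[1-3] = +1662.4396 N (tension)
  F[2-3] = +2652.5775 N (tension)
  F[2-4] = -3.5547 N (compression)
  F[3-4] = -1996.9822 N (compression)
  F[3-5] = +3154.6299 N (tension)
  F[4-5] = -2619.5220 N (compression)
  Rx@0 = -2411.4300 N
  Ry@0 = -2412.7746 N
  Ry@4 = +4398.0346 N

-2658.121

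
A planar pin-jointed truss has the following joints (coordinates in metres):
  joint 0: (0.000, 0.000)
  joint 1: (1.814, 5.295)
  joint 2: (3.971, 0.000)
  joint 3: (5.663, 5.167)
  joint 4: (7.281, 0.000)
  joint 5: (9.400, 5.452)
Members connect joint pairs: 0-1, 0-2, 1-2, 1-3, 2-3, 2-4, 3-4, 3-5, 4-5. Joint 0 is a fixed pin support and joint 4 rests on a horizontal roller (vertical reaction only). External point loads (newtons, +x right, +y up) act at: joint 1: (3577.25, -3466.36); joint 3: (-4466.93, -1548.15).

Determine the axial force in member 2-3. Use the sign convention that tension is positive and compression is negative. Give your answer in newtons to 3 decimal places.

-221.776

N=6 nodes, M=9 members, R=3 reactions → 2N=12, M+R=12
member 0 (0-1): L=5.5971, (cx,cy)=(0.3241,0.9460)
member 1 (0-2): L=3.9710, (cx,cy)=(1.0000,0.0000)
member 2 (1-2): L=5.7175, (cx,cy)=(0.3773,-0.9261)
member 3 (1-3): L=3.8511, (cx,cy)=(0.9994,-0.0332)
member 4 (2-3): L=5.4370, (cx,cy)=(0.3112,0.9503)
member 5 (2-4): L=3.3100, (cx,cy)=(1.0000,0.0000)
member 6 (3-4): L=5.4144, (cx,cy)=(0.2988,-0.9543)
member 7 (3-5): L=3.7479, (cx,cy)=(0.9971,0.0760)
member 8 (4-5): L=5.8493, (cx,cy)=(0.3623,0.9321)
solve A·x = −loads:
  F[0-1] = -3715.8212 N (compression)
  F[0-2] = +314.6025 N (tension)
  F[1-2] = +227.5807 N (tension)
  F[1-3] = -4870.0812 N (compression)
  F[2-3] = -221.7764 N (compression)
  F[2-4] = +469.4778 N (tension)
  F[3-4] = -1571.0408 N (compression)
  F[3-5] = -0.0000 N (tension)
  F[4-5] = +0.0000 N (tension)
  Rx@0 = +889.6800 N
  Ry@0 = +3515.2569 N
  Ry@4 = +1499.2531 N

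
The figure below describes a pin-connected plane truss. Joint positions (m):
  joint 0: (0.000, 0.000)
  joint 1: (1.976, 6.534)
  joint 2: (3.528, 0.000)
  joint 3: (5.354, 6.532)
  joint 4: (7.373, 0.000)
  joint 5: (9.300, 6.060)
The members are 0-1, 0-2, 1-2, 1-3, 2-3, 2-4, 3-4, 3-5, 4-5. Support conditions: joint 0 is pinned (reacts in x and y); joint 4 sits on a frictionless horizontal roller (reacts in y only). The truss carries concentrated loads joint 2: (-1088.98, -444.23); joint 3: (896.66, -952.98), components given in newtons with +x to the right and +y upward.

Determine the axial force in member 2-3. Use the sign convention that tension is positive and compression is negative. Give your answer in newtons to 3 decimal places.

774.687

N=6 nodes, M=9 members, R=3 reactions → 2N=12, M+R=12
member 0 (0-1): L=6.8263, (cx,cy)=(0.2895,0.9572)
member 1 (0-2): L=3.5280, (cx,cy)=(1.0000,0.0000)
member 2 (1-2): L=6.7158, (cx,cy)=(0.2311,-0.9729)
member 3 (1-3): L=3.3780, (cx,cy)=(1.0000,-0.0006)
member 4 (2-3): L=6.7824, (cx,cy)=(0.2692,0.9631)
member 5 (2-4): L=3.8450, (cx,cy)=(1.0000,0.0000)
member 6 (3-4): L=6.8369, (cx,cy)=(0.2953,-0.9554)
member 7 (3-5): L=3.9741, (cx,cy)=(0.9929,-0.1188)
member 8 (4-5): L=6.3590, (cx,cy)=(0.3030,0.9530)
solve A·x = −loads:
  F[0-1] = +315.2537 N (tension)
  F[0-2] = -283.5767 N (compression)
  F[1-2] = -310.2515 N (compression)
  F[1-3] = +162.9549 N (tension)
  F[2-3] = +774.6867 N (tension)
  F[2-4] = +525.1399 N (tension)
  F[3-4] = -1778.2744 N (compression)
  F[3-5] = -0.0000 N (compression)
  F[4-5] = +0.0000 N (tension)
  Rx@0 = +192.3200 N
  Ry@0 = -301.7567 N
  Ry@4 = +1698.9667 N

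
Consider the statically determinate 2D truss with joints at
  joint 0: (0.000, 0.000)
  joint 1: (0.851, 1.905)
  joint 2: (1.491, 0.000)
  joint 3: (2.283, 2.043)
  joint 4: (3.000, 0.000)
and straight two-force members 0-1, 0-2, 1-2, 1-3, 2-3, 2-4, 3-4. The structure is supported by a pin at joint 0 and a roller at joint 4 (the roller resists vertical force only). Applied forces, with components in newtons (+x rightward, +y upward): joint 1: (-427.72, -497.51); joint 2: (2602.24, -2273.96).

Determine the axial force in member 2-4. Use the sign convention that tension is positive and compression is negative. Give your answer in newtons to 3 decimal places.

350.843

N=5 nodes, M=7 members, R=3 reactions → 2N=10, M+R=10
member 0 (0-1): L=2.0864, (cx,cy)=(0.4079,0.9130)
member 1 (0-2): L=1.4910, (cx,cy)=(1.0000,0.0000)
member 2 (1-2): L=2.0096, (cx,cy)=(0.3185,-0.9479)
member 3 (1-3): L=1.4386, (cx,cy)=(0.9954,0.0959)
member 4 (2-3): L=2.1911, (cx,cy)=(0.3615,0.9324)
member 5 (2-4): L=1.5090, (cx,cy)=(1.0000,0.0000)
member 6 (3-4): L=2.1652, (cx,cy)=(0.3312,-0.9436)
solve A·x = −loads:
  F[0-1] = -1940.5380 N (compression)
  F[0-2] = +2966.0112 N (tension)
  F[1-2] = +1266.2886 N (tension)
  F[1-3] = -770.5947 N (compression)
  F[2-3] = +1151.4519 N (tension)
  F[2-4] = +350.8432 N (tension)
  F[3-4] = -1059.4607 N (compression)
  Rx@0 = -2174.5200 N
  Ry@0 = +1771.7871 N
  Ry@4 = +999.6829 N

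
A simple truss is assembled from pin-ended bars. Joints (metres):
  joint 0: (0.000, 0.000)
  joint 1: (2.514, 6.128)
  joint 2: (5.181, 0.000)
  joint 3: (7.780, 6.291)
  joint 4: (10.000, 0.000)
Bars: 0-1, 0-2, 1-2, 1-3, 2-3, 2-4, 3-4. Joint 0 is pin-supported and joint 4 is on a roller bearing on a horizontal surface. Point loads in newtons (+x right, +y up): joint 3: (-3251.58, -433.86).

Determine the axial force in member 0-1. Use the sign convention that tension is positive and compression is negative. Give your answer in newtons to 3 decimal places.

N=5 nodes, M=7 members, R=3 reactions → 2N=10, M+R=10
member 0 (0-1): L=6.6236, (cx,cy)=(0.3795,0.9252)
member 1 (0-2): L=5.1810, (cx,cy)=(1.0000,0.0000)
member 2 (1-2): L=6.6832, (cx,cy)=(0.3991,-0.9169)
member 3 (1-3): L=5.2685, (cx,cy)=(0.9995,0.0309)
member 4 (2-3): L=6.8067, (cx,cy)=(0.3818,0.9242)
member 5 (2-4): L=4.8190, (cx,cy)=(1.0000,0.0000)
member 6 (3-4): L=6.6712, (cx,cy)=(0.3328,-0.9430)
solve A·x = −loads:
  F[0-1] = -2315.1235 N (compression)
  F[0-2] = -2372.8755 N (compression)
  F[1-2] = +2275.6260 N (tension)
  F[1-3] = -1787.6712 N (compression)
  F[2-3] = -2257.6315 N (compression)
  F[2-4] = -602.7368 N (compression)
  F[3-4] = +1811.2549 N (tension)
  Rx@0 = +3251.5800 N
  Ry@0 = +2141.8859 N
  Ry@4 = -1708.0259 N

-2315.123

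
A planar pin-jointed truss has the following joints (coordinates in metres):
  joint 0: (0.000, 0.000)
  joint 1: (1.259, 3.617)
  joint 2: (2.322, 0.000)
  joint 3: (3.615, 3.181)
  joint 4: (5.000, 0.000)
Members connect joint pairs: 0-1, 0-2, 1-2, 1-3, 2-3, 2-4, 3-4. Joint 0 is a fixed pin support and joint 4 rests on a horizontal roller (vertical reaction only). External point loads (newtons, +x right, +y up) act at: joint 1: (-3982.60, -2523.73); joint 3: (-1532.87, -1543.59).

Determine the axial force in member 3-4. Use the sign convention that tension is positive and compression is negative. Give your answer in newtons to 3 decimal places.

N=5 nodes, M=7 members, R=3 reactions → 2N=10, M+R=10
member 0 (0-1): L=3.8299, (cx,cy)=(0.3287,0.9444)
member 1 (0-2): L=2.3220, (cx,cy)=(1.0000,0.0000)
member 2 (1-2): L=3.7700, (cx,cy)=(0.2820,-0.9594)
member 3 (1-3): L=2.3960, (cx,cy)=(0.9833,-0.1820)
member 4 (2-3): L=3.4337, (cx,cy)=(0.3766,0.9264)
member 5 (2-4): L=2.6780, (cx,cy)=(1.0000,0.0000)
member 6 (3-4): L=3.4694, (cx,cy)=(0.3992,-0.9169)
solve A·x = −loads:
  F[0-1] = -6535.2657 N (compression)
  F[0-2] = -3367.1106 N (compression)
  F[1-2] = +3647.1769 N (tension)
  F[1-3] = +819.5464 N (tension)
  F[2-3] = -3777.2189 N (compression)
  F[2-4] = -916.3963 N (compression)
  F[3-4] = +2295.5799 N (tension)
  Rx@0 = +5515.4700 N
  Ry@0 = +6172.0539 N
  Ry@4 = -2104.7339 N

2295.580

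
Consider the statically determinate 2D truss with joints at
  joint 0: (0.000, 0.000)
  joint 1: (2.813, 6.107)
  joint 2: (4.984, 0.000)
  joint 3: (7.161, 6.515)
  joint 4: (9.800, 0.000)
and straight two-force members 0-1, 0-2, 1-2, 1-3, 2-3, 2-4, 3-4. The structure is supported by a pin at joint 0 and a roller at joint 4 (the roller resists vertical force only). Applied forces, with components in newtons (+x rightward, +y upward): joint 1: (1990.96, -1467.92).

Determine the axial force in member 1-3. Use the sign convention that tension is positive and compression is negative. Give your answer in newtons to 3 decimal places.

N=5 nodes, M=7 members, R=3 reactions → 2N=10, M+R=10
member 0 (0-1): L=6.7237, (cx,cy)=(0.4184,0.9083)
member 1 (0-2): L=4.9840, (cx,cy)=(1.0000,0.0000)
member 2 (1-2): L=6.4814, (cx,cy)=(0.3350,-0.9422)
member 3 (1-3): L=4.3671, (cx,cy)=(0.9956,0.0934)
member 4 (2-3): L=6.8691, (cx,cy)=(0.3169,0.9485)
member 5 (2-4): L=4.8160, (cx,cy)=(1.0000,0.0000)
member 6 (3-4): L=7.0292, (cx,cy)=(0.3754,-0.9268)
solve A·x = −loads:
  F[0-1] = +213.7301 N (tension)
  F[0-2] = +1901.5418 N (tension)
  F[1-2] = -1890.2610 N (compression)
  F[1-3] = -1273.9559 N (compression)
  F[2-3] = +1877.8705 N (tension)
  F[2-4] = +673.2371 N (tension)
  F[3-4] = -1793.2221 N (compression)
  Rx@0 = -1990.9600 N
  Ry@0 = -194.1261 N
  Ry@4 = +1662.0461 N

-1273.956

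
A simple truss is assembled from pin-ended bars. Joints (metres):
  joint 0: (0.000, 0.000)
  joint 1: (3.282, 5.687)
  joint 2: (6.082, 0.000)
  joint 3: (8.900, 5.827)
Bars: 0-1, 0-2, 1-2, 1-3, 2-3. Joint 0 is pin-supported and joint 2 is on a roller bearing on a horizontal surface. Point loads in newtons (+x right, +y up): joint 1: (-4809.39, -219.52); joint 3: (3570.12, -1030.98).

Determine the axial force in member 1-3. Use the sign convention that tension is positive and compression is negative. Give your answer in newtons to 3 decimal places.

N=4 nodes, M=5 members, R=3 reactions → 2N=8, M+R=8
member 0 (0-1): L=6.5661, (cx,cy)=(0.4998,0.8661)
member 1 (0-2): L=6.0820, (cx,cy)=(1.0000,0.0000)
member 2 (1-2): L=6.3389, (cx,cy)=(0.4417,-0.8972)
member 3 (1-3): L=5.6197, (cx,cy)=(0.9997,0.0249)
member 4 (2-3): L=6.4726, (cx,cy)=(0.4354,0.9003)
solve A·x = −loads:
  F[0-1] = -808.1794 N (compression)
  F[0-2] = -835.3087 N (compression)
  F[1-2] = +649.9284 N (tension)
  F[1-3] = +4119.6240 N (tension)
  F[2-3] = -1259.2140 N (compression)
  Rx@0 = +1239.2700 N
  Ry@0 = +699.9780 N
  Ry@2 = +550.5220 N

4119.624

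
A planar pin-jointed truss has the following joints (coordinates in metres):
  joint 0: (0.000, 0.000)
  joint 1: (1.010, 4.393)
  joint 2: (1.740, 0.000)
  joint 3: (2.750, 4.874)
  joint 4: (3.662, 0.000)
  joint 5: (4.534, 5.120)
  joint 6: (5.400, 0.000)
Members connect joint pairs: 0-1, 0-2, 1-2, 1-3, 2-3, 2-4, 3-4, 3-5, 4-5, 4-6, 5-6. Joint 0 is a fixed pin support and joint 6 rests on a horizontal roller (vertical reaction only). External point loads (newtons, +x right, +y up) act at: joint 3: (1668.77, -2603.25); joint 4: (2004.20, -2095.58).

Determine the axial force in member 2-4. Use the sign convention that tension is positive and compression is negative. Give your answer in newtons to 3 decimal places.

3924.480

N=7 nodes, M=11 members, R=3 reactions → 2N=14, M+R=14
member 0 (0-1): L=4.5076, (cx,cy)=(0.2241,0.9746)
member 1 (0-2): L=1.7400, (cx,cy)=(1.0000,0.0000)
member 2 (1-2): L=4.4532, (cx,cy)=(0.1639,-0.9865)
member 3 (1-3): L=1.8053, (cx,cy)=(0.9639,0.2664)
member 4 (2-3): L=4.9775, (cx,cy)=(0.2029,0.9792)
member 5 (2-4): L=1.9220, (cx,cy)=(1.0000,0.0000)
member 6 (3-4): L=4.9586, (cx,cy)=(0.1839,-0.9829)
member 7 (3-5): L=1.8009, (cx,cy)=(0.9906,0.1366)
member 8 (4-5): L=5.1937, (cx,cy)=(0.1679,0.9858)
member 9 (4-6): L=1.7380, (cx,cy)=(1.0000,0.0000)
member 10 (5-6): L=5.1927, (cx,cy)=(0.1668,-0.9860)
solve A·x = −loads:
  F[0-1] = -457.3974 N (compression)
  F[0-2] = +3775.4570 N (tension)
  F[1-2] = +404.5760 N (tension)
  F[1-3] = -175.1385 N (compression)
  F[2-3] = -407.5820 N (compression)
  F[2-4] = +3924.4803 N (tension)
  F[3-4] = -2402.3296 N (compression)
  F[3-5] = -1492.4256 N (compression)
  F[4-5] = +4521.1049 N (tension)
  F[4-6] = +719.3656 N (tension)
  F[5-6] = -4313.4703 N (compression)
  Rx@0 = -3672.9700 N
  Ry@0 = +445.7677 N
  Ry@6 = +4253.0623 N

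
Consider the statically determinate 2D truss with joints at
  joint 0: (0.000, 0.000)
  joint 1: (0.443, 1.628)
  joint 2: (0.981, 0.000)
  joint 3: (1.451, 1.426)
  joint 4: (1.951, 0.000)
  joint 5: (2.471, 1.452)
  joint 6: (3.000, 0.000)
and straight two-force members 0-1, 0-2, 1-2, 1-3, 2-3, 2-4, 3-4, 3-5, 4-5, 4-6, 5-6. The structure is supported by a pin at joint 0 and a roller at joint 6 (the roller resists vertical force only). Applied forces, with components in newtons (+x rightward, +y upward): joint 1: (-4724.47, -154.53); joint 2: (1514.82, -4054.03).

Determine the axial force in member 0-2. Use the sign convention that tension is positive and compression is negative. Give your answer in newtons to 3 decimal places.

-1733.740

N=7 nodes, M=11 members, R=3 reactions → 2N=14, M+R=14
member 0 (0-1): L=1.6872, (cx,cy)=(0.2626,0.9649)
member 1 (0-2): L=0.9810, (cx,cy)=(1.0000,0.0000)
member 2 (1-2): L=1.7146, (cx,cy)=(0.3138,-0.9495)
member 3 (1-3): L=1.0280, (cx,cy)=(0.9805,-0.1965)
member 4 (2-3): L=1.5015, (cx,cy)=(0.3130,0.9497)
member 5 (2-4): L=0.9700, (cx,cy)=(1.0000,0.0000)
member 6 (3-4): L=1.5111, (cx,cy)=(0.3309,-0.9437)
member 7 (3-5): L=1.0203, (cx,cy)=(0.9997,0.0255)
member 8 (4-5): L=1.5423, (cx,cy)=(0.3372,0.9414)
member 9 (4-6): L=1.0490, (cx,cy)=(1.0000,0.0000)
member 10 (5-6): L=1.5454, (cx,cy)=(0.3423,-0.9396)
solve A·x = −loads:
  F[0-1] = -5621.1071 N (compression)
  F[0-2] = -1733.7401 N (compression)
  F[1-2] = +5208.9640 N (tension)
  F[1-3] = +1646.1975 N (tension)
  F[2-3] = -939.0576 N (compression)
  F[2-4] = -1320.1539 N (compression)
  F[3-4] = +1311.8032 N (tension)
  F[3-5] = +886.3910 N (tension)
  F[4-5] = -1314.9025 N (compression)
  F[4-6] = -442.7736 N (compression)
  F[5-6] = +1293.4701 N (tension)
  Rx@0 = +3209.6500 N
  Ry@0 = +5423.8856 N
  Ry@6 = -1215.3256 N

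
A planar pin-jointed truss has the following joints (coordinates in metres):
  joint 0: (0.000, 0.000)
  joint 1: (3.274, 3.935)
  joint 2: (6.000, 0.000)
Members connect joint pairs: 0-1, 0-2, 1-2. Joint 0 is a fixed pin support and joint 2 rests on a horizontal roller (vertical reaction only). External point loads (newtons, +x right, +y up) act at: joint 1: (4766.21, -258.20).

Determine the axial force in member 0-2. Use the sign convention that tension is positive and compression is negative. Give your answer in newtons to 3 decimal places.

N=3 nodes, M=3 members, R=3 reactions → 2N=6, M+R=6
member 0 (0-1): L=5.1189, (cx,cy)=(0.6396,0.7687)
member 1 (0-2): L=6.0000, (cx,cy)=(1.0000,0.0000)
member 2 (1-2): L=4.7870, (cx,cy)=(0.5695,-0.8220)
solve A·x = −loads:
  F[0-1] = +3913.7014 N (tension)
  F[0-2] = +2263.0514 N (tension)
  F[1-2] = -3974.0320 N (compression)
  Rx@0 = -4766.2100 N
  Ry@0 = -3008.5305 N
  Ry@2 = +3266.7305 N

2263.051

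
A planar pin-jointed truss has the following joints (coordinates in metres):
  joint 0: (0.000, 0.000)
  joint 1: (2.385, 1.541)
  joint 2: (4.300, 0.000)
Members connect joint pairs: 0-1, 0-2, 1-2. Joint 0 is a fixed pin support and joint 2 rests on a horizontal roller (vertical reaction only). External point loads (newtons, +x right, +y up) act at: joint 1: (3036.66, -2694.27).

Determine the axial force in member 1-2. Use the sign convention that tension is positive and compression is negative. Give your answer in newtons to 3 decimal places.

N=3 nodes, M=3 members, R=3 reactions → 2N=6, M+R=6
member 0 (0-1): L=2.8395, (cx,cy)=(0.8399,0.5427)
member 1 (0-2): L=4.3000, (cx,cy)=(1.0000,0.0000)
member 2 (1-2): L=2.4580, (cx,cy)=(0.7791,-0.6269)
solve A·x = −loads:
  F[0-1] = -205.7059 N (compression)
  F[0-2] = +3209.4383 N (tension)
  F[1-2] = -4119.5259 N (compression)
  Rx@0 = -3036.6600 N
  Ry@0 = +111.6358 N
  Ry@2 = +2582.6342 N

-4119.526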